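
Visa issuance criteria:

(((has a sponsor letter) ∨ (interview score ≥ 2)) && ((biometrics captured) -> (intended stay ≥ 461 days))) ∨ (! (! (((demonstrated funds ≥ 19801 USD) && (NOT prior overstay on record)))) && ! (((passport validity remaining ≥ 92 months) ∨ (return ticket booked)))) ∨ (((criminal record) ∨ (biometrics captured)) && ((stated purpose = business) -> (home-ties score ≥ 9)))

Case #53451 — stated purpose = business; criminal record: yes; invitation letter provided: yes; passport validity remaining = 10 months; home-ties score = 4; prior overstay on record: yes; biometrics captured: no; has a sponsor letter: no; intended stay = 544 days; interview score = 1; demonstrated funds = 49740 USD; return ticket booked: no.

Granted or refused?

Refused

Atomic conditions:
  has a sponsor letter: no → false
  interview score ≥ 2: 1 ≥ 2 is false
  biometrics captured: no → false
  intended stay ≥ 461 days: 544 ≥ 461 is true
  demonstrated funds ≥ 19801 USD: 49740 ≥ 19801 is true
  NOT prior overstay on record: yes → false
  passport validity remaining ≥ 92 months: 10 ≥ 92 is false
  return ticket booked: no → false
  criminal record: yes → true
  stated purpose = business: business == business is true
  home-ties score ≥ 9: 4 ≥ 9 is false
Combine:
[1.1] false OR false = false
[1.2] false → true (antecedent false ⇒ implication holds) = true
[1] false AND true = false
[2.1.1.1] true AND false = false
[2.1.1] NOT false = true
[2.1] NOT true = false
[2.2.1] false OR false = false
[2.2] NOT false = true
[2] false AND true = false
[3.1] true OR false = true
[3.2] true → false = false
[3] true AND false = false
[root] false OR false OR false = false
Overall: false → refused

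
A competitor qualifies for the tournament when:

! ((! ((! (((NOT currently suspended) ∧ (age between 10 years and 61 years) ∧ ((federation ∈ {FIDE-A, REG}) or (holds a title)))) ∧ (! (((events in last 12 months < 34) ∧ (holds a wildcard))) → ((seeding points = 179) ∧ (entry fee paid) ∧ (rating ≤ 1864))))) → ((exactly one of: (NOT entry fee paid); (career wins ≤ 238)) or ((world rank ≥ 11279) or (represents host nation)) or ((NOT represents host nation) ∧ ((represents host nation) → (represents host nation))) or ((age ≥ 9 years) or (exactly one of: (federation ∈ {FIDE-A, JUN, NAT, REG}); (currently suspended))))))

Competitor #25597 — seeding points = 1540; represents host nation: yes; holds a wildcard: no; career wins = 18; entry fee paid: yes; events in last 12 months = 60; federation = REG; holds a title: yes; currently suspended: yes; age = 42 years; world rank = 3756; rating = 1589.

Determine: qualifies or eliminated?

Eliminated

Atomic conditions:
  NOT currently suspended: yes → false
  age between 10 years and 61 years: 42 in [10, 61] is true
  federation ∈ {FIDE-A, REG}: REG is in the set → true
  holds a title: yes → true
  events in last 12 months < 34: 60 < 34 is false
  holds a wildcard: no → false
  seeding points = 179: 1540 == 179 is false
  entry fee paid: yes → true
  rating ≤ 1864: 1589 ≤ 1864 is true
  NOT entry fee paid: yes → false
  career wins ≤ 238: 18 ≤ 238 is true
  world rank ≥ 11279: 3756 ≥ 11279 is false
  represents host nation: yes → true
  NOT represents host nation: yes → false
  age ≥ 9 years: 42 ≥ 9 is true
  federation ∈ {FIDE-A, JUN, NAT, REG}: REG is in the set → true
  currently suspended: yes → true
Combine:
[1.1.1.1.1.3] true OR true = true
[1.1.1.1.1] false AND true AND true = false
[1.1.1.1] NOT false = true
[1.1.1.2.1.1] false AND false = false
[1.1.1.2.1] NOT false = true
[1.1.1.2.2] false AND true AND true = false
[1.1.1.2] true → false = false
[1.1.1] true AND false = false
[1.1] NOT false = true
[1.2.1] exactly-one(false, true) = true
[1.2.2] false OR true = true
[1.2.3.2] true → true = true
[1.2.3] false AND true = false
[1.2.4.2] exactly-one(true, true) = false
[1.2.4] true OR false = true
[1.2] true OR true OR false OR true = true
[1] true → true = true
[root] NOT true = false
Overall: false → eliminated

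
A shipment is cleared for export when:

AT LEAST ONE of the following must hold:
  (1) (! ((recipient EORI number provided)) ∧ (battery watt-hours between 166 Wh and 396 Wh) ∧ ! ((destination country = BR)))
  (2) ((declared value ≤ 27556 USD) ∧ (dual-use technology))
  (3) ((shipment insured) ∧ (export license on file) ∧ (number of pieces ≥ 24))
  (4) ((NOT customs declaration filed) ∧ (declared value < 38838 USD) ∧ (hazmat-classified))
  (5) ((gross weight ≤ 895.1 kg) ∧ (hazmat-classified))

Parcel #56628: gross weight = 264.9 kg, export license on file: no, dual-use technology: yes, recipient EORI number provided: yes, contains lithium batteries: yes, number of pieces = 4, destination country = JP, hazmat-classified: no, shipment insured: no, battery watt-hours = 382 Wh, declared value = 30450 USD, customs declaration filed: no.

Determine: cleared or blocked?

Atomic conditions:
  recipient EORI number provided: yes → true
  battery watt-hours between 166 Wh and 396 Wh: 382 in [166, 396] is true
  destination country = BR: JP == BR is false
  declared value ≤ 27556 USD: 30450 ≤ 27556 is false
  dual-use technology: yes → true
  shipment insured: no → false
  export license on file: no → false
  number of pieces ≥ 24: 4 ≥ 24 is false
  NOT customs declaration filed: no → true
  declared value < 38838 USD: 30450 < 38838 is true
  hazmat-classified: no → false
  gross weight ≤ 895.1 kg: 264.9 ≤ 895.1 is true
Combine:
[1.1] NOT true = false
[1.3] NOT false = true
[1] false AND true AND true = false
[2] false AND true = false
[3] false AND false AND false = false
[4] true AND true AND false = false
[5] true AND false = false
[root] false OR false OR false OR false OR false = false
Overall: false → blocked

Blocked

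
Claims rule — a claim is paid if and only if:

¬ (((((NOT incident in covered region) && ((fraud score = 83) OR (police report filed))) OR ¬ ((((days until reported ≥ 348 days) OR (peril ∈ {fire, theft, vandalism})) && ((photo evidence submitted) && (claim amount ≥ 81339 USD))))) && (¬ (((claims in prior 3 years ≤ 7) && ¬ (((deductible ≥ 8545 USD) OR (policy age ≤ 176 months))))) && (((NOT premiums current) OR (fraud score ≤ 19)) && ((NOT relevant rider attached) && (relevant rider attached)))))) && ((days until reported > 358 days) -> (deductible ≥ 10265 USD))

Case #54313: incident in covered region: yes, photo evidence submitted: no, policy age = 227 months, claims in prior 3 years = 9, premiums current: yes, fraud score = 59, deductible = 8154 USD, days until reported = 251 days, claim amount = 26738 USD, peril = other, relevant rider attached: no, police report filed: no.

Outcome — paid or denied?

Paid

Atomic conditions:
  NOT incident in covered region: yes → false
  fraud score = 83: 59 == 83 is false
  police report filed: no → false
  days until reported ≥ 348 days: 251 ≥ 348 is false
  peril ∈ {fire, theft, vandalism}: other is not in the set → false
  photo evidence submitted: no → false
  claim amount ≥ 81339 USD: 26738 ≥ 81339 is false
  claims in prior 3 years ≤ 7: 9 ≤ 7 is false
  deductible ≥ 8545 USD: 8154 ≥ 8545 is false
  policy age ≤ 176 months: 227 ≤ 176 is false
  NOT premiums current: yes → false
  fraud score ≤ 19: 59 ≤ 19 is false
  NOT relevant rider attached: no → true
  relevant rider attached: no → false
  days until reported > 358 days: 251 > 358 is false
  deductible ≥ 10265 USD: 8154 ≥ 10265 is false
Combine:
[1.1.1.1.2] false OR false = false
[1.1.1.1] false AND false = false
[1.1.1.2.1.1] false OR false = false
[1.1.1.2.1.2] false AND false = false
[1.1.1.2.1] false AND false = false
[1.1.1.2] NOT false = true
[1.1.1] false OR true = true
[1.1.2.1.1.2.1] false OR false = false
[1.1.2.1.1.2] NOT false = true
[1.1.2.1.1] false AND true = false
[1.1.2.1] NOT false = true
[1.1.2.2.1] false OR false = false
[1.1.2.2.2] true AND false = false
[1.1.2.2] false AND false = false
[1.1.2] true AND false = false
[1.1] true AND false = false
[1] NOT false = true
[2] false → false (antecedent false ⇒ implication holds) = true
[root] true AND true = true
Overall: true → paid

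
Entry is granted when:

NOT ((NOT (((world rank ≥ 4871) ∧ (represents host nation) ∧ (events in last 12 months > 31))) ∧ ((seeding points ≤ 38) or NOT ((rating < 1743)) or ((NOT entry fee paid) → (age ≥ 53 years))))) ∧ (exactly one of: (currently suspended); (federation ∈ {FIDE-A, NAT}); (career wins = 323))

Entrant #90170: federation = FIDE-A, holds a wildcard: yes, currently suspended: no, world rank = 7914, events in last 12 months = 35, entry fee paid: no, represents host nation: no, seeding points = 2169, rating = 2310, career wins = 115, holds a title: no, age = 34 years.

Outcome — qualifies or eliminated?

Atomic conditions:
  world rank ≥ 4871: 7914 ≥ 4871 is true
  represents host nation: no → false
  events in last 12 months > 31: 35 > 31 is true
  seeding points ≤ 38: 2169 ≤ 38 is false
  rating < 1743: 2310 < 1743 is false
  NOT entry fee paid: no → true
  age ≥ 53 years: 34 ≥ 53 is false
  currently suspended: no → false
  federation ∈ {FIDE-A, NAT}: FIDE-A is in the set → true
  career wins = 323: 115 == 323 is false
Combine:
[1.1.1.1] true AND false AND true = false
[1.1.1] NOT false = true
[1.1.2.2] NOT false = true
[1.1.2.3] true → false = false
[1.1.2] false OR true OR false = true
[1.1] true AND true = true
[1] NOT true = false
[2] exactly-one(false, true, false) = true
[root] false AND true = false
Overall: false → eliminated

Eliminated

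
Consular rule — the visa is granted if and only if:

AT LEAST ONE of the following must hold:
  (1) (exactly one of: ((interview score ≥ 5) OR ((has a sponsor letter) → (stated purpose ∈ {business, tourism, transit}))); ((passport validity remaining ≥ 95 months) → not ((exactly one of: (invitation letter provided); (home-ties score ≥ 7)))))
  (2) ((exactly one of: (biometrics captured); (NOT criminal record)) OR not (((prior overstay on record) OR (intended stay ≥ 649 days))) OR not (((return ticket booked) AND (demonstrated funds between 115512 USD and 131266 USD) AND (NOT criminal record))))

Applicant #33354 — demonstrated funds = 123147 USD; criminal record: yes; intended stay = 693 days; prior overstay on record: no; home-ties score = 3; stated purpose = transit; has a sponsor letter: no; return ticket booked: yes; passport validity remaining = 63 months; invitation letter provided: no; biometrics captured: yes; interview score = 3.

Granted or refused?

Atomic conditions:
  interview score ≥ 5: 3 ≥ 5 is false
  has a sponsor letter: no → false
  stated purpose ∈ {business, tourism, transit}: transit is in the set → true
  passport validity remaining ≥ 95 months: 63 ≥ 95 is false
  invitation letter provided: no → false
  home-ties score ≥ 7: 3 ≥ 7 is false
  biometrics captured: yes → true
  NOT criminal record: yes → false
  prior overstay on record: no → false
  intended stay ≥ 649 days: 693 ≥ 649 is true
  return ticket booked: yes → true
  demonstrated funds between 115512 USD and 131266 USD: 123147 in [115512, 131266] is true
Combine:
[1.1.2] false → true (antecedent false ⇒ implication holds) = true
[1.1] false OR true = true
[1.2.2.1] exactly-one(false, false) = false
[1.2.2] NOT false = true
[1.2] false → true (antecedent false ⇒ implication holds) = true
[1] exactly-one(true, true) = false
[2.1] exactly-one(true, false) = true
[2.2.1] false OR true = true
[2.2] NOT true = false
[2.3.1] true AND true AND false = false
[2.3] NOT false = true
[2] true OR false OR true = true
[root] false OR true = true
Overall: true → granted

Granted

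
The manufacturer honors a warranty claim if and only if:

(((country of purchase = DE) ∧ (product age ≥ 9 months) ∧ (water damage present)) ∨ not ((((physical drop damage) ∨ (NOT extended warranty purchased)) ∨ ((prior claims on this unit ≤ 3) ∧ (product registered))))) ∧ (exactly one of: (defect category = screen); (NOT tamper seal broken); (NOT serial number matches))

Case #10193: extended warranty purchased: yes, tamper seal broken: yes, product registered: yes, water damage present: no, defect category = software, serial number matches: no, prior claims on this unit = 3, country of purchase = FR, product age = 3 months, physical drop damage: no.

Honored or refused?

Refused

Atomic conditions:
  country of purchase = DE: FR == DE is false
  product age ≥ 9 months: 3 ≥ 9 is false
  water damage present: no → false
  physical drop damage: no → false
  NOT extended warranty purchased: yes → false
  prior claims on this unit ≤ 3: 3 ≤ 3 is true
  product registered: yes → true
  defect category = screen: software == screen is false
  NOT tamper seal broken: yes → false
  NOT serial number matches: no → true
Combine:
[1.1] false AND false AND false = false
[1.2.1.1] false OR false = false
[1.2.1.2] true AND true = true
[1.2.1] false OR true = true
[1.2] NOT true = false
[1] false OR false = false
[2] exactly-one(false, false, true) = true
[root] false AND true = false
Overall: false → refused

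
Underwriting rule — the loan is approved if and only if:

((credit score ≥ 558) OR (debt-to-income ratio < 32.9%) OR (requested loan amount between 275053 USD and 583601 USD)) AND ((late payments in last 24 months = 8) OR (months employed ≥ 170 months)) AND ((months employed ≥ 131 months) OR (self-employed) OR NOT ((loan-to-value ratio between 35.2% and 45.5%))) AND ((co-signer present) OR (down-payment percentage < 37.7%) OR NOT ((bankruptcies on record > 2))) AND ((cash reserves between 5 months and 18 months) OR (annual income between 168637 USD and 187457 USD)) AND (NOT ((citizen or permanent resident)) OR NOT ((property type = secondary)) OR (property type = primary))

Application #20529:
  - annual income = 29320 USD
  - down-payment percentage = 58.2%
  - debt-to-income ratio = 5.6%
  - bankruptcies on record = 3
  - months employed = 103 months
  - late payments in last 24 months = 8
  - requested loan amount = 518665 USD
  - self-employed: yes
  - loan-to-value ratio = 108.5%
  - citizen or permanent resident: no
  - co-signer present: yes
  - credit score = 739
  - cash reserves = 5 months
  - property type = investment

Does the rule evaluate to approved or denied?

Atomic conditions:
  credit score ≥ 558: 739 ≥ 558 is true
  debt-to-income ratio < 32.9%: 5.6 < 32.9 is true
  requested loan amount between 275053 USD and 583601 USD: 518665 in [275053, 583601] is true
  late payments in last 24 months = 8: 8 == 8 is true
  months employed ≥ 170 months: 103 ≥ 170 is false
  months employed ≥ 131 months: 103 ≥ 131 is false
  self-employed: yes → true
  loan-to-value ratio between 35.2% and 45.5%: 108.5 in [35.2, 45.5] is false
  co-signer present: yes → true
  down-payment percentage < 37.7%: 58.2 < 37.7 is false
  bankruptcies on record > 2: 3 > 2 is true
  cash reserves between 5 months and 18 months: 5 in [5, 18] is true
  annual income between 168637 USD and 187457 USD: 29320 in [168637, 187457] is false
  citizen or permanent resident: no → false
  property type = secondary: investment == secondary is false
  property type = primary: investment == primary is false
Combine:
[1] true OR true OR true = true
[2] true OR false = true
[3.3] NOT false = true
[3] false OR true OR true = true
[4.3] NOT true = false
[4] true OR false OR false = true
[5] true OR false = true
[6.1] NOT false = true
[6.2] NOT false = true
[6] true OR true OR false = true
[root] true AND true AND true AND true AND true AND true = true
Overall: true → approved

Approved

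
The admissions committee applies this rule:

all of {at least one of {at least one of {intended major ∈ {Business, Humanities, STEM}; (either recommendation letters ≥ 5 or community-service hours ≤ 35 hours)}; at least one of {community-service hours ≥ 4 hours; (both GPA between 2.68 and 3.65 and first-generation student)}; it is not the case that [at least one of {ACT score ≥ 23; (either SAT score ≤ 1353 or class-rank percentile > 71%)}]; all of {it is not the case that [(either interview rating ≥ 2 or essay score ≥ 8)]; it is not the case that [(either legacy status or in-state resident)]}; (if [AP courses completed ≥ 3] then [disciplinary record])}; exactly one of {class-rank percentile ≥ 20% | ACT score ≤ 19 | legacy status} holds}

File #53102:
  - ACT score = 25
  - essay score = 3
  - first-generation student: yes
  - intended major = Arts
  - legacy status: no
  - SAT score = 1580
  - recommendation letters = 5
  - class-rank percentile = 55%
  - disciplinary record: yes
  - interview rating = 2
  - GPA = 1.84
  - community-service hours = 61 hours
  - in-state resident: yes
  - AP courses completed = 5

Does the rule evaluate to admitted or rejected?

Atomic conditions:
  intended major ∈ {Business, Humanities, STEM}: Arts is not in the set → false
  recommendation letters ≥ 5: 5 ≥ 5 is true
  community-service hours ≤ 35 hours: 61 ≤ 35 is false
  community-service hours ≥ 4 hours: 61 ≥ 4 is true
  GPA between 2.68 and 3.65: 1.84 in [2.68, 3.65] is false
  first-generation student: yes → true
  ACT score ≥ 23: 25 ≥ 23 is true
  SAT score ≤ 1353: 1580 ≤ 1353 is false
  class-rank percentile > 71%: 55 > 71 is false
  interview rating ≥ 2: 2 ≥ 2 is true
  essay score ≥ 8: 3 ≥ 8 is false
  legacy status: no → false
  in-state resident: yes → true
  AP courses completed ≥ 3: 5 ≥ 3 is true
  disciplinary record: yes → true
  class-rank percentile ≥ 20%: 55 ≥ 20 is true
  ACT score ≤ 19: 25 ≤ 19 is false
Combine:
[1.1.2] true OR false = true
[1.1] false OR true = true
[1.2.2] false AND true = false
[1.2] true OR false = true
[1.3.1.2] false OR false = false
[1.3.1] true OR false = true
[1.3] NOT true = false
[1.4.1.1] true OR false = true
[1.4.1] NOT true = false
[1.4.2.1] false OR true = true
[1.4.2] NOT true = false
[1.4] false AND false = false
[1.5] true → true = true
[1] true OR true OR false OR false OR true = true
[2] exactly-one(true, false, false) = true
[root] true AND true = true
Overall: true → admitted

Admitted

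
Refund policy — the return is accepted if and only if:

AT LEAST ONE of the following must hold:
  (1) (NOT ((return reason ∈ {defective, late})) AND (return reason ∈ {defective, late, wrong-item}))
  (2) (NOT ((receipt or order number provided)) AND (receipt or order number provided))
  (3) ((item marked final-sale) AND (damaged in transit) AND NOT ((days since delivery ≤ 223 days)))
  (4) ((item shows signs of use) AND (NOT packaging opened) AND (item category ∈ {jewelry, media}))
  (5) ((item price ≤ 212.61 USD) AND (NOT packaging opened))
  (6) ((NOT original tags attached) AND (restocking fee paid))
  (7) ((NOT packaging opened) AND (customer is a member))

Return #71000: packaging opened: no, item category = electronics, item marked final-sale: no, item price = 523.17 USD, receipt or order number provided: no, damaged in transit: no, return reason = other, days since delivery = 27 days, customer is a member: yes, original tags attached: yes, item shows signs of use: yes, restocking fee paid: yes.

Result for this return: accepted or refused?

Accepted

Atomic conditions:
  return reason ∈ {defective, late}: other is not in the set → false
  return reason ∈ {defective, late, wrong-item}: other is not in the set → false
  receipt or order number provided: no → false
  item marked final-sale: no → false
  damaged in transit: no → false
  days since delivery ≤ 223 days: 27 ≤ 223 is true
  item shows signs of use: yes → true
  NOT packaging opened: no → true
  item category ∈ {jewelry, media}: electronics is not in the set → false
  item price ≤ 212.61 USD: 523.17 ≤ 212.61 is false
  NOT original tags attached: yes → false
  restocking fee paid: yes → true
  customer is a member: yes → true
Combine:
[1.1] NOT false = true
[1] true AND false = false
[2.1] NOT false = true
[2] true AND false = false
[3.3] NOT true = false
[3] false AND false AND false = false
[4] true AND true AND false = false
[5] false AND true = false
[6] false AND true = false
[7] true AND true = true
[root] false OR false OR false OR false OR false OR false OR true = true
Overall: true → accepted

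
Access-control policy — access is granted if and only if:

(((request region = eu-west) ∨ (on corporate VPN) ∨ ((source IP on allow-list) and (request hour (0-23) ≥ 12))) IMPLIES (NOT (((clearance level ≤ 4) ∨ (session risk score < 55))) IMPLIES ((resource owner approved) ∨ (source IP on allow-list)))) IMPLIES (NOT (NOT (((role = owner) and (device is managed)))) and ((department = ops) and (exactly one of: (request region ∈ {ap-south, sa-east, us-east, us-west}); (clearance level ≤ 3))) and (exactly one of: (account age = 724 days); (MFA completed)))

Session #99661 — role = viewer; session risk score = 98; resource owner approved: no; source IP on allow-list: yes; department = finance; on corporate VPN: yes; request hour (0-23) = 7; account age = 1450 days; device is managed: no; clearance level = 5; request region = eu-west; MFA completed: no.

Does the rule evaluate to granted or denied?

Atomic conditions:
  request region = eu-west: eu-west == eu-west is true
  on corporate VPN: yes → true
  source IP on allow-list: yes → true
  request hour (0-23) ≥ 12: 7 ≥ 12 is false
  clearance level ≤ 4: 5 ≤ 4 is false
  session risk score < 55: 98 < 55 is false
  resource owner approved: no → false
  role = owner: viewer == owner is false
  device is managed: no → false
  department = ops: finance == ops is false
  request region ∈ {ap-south, sa-east, us-east, us-west}: eu-west is not in the set → false
  clearance level ≤ 3: 5 ≤ 3 is false
  account age = 724 days: 1450 == 724 is false
  MFA completed: no → false
Combine:
[1.1.3] true AND false = false
[1.1] true OR true OR false = true
[1.2.1.1] false OR false = false
[1.2.1] NOT false = true
[1.2.2] false OR true = true
[1.2] true → true = true
[1] true → true = true
[2.1.1.1] false AND false = false
[2.1.1] NOT false = true
[2.1] NOT true = false
[2.2.2] exactly-one(false, false) = false
[2.2] false AND false = false
[2.3] exactly-one(false, false) = false
[2] false AND false AND false = false
[root] true → false = false
Overall: false → denied

Denied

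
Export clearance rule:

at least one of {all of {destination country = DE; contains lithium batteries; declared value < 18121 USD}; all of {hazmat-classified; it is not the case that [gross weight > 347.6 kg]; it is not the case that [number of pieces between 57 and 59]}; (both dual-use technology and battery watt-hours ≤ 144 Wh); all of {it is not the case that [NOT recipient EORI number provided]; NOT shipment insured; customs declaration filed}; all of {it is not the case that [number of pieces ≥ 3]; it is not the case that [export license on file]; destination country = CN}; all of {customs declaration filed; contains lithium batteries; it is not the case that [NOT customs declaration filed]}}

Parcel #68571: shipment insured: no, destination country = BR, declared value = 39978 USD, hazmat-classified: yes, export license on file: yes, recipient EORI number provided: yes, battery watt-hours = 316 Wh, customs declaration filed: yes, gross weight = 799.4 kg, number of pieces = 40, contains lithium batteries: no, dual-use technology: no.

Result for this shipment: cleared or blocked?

Atomic conditions:
  destination country = DE: BR == DE is false
  contains lithium batteries: no → false
  declared value < 18121 USD: 39978 < 18121 is false
  hazmat-classified: yes → true
  gross weight > 347.6 kg: 799.4 > 347.6 is true
  number of pieces between 57 and 59: 40 in [57, 59] is false
  dual-use technology: no → false
  battery watt-hours ≤ 144 Wh: 316 ≤ 144 is false
  NOT recipient EORI number provided: yes → false
  NOT shipment insured: no → true
  customs declaration filed: yes → true
  number of pieces ≥ 3: 40 ≥ 3 is true
  export license on file: yes → true
  destination country = CN: BR == CN is false
  NOT customs declaration filed: yes → false
Combine:
[1] false AND false AND false = false
[2.2] NOT true = false
[2.3] NOT false = true
[2] true AND false AND true = false
[3] false AND false = false
[4.1] NOT false = true
[4] true AND true AND true = true
[5.1] NOT true = false
[5.2] NOT true = false
[5] false AND false AND false = false
[6.3] NOT false = true
[6] true AND false AND true = false
[root] false OR false OR false OR true OR false OR false = true
Overall: true → cleared

Cleared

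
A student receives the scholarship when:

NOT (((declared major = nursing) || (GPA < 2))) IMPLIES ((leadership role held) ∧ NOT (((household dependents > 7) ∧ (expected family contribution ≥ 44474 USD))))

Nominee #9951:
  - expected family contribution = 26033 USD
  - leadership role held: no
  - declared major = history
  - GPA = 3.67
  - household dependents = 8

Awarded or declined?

Atomic conditions:
  declared major = nursing: history == nursing is false
  GPA < 2: 3.67 < 2 is false
  leadership role held: no → false
  household dependents > 7: 8 > 7 is true
  expected family contribution ≥ 44474 USD: 26033 ≥ 44474 is false
Combine:
[1.1] false OR false = false
[1] NOT false = true
[2.2.1] true AND false = false
[2.2] NOT false = true
[2] false AND true = false
[root] true → false = false
Overall: false → declined

Declined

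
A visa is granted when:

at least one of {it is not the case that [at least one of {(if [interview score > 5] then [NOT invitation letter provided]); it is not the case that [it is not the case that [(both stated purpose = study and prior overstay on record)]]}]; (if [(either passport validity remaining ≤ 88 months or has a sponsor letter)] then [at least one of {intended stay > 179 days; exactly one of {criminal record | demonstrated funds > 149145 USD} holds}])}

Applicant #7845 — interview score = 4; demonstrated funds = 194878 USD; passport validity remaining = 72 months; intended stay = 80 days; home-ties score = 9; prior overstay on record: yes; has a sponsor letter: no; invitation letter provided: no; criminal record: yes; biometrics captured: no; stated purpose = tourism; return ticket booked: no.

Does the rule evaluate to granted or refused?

Atomic conditions:
  interview score > 5: 4 > 5 is false
  NOT invitation letter provided: no → true
  stated purpose = study: tourism == study is false
  prior overstay on record: yes → true
  passport validity remaining ≤ 88 months: 72 ≤ 88 is true
  has a sponsor letter: no → false
  intended stay > 179 days: 80 > 179 is false
  criminal record: yes → true
  demonstrated funds > 149145 USD: 194878 > 149145 is true
Combine:
[1.1.1] false → true (antecedent false ⇒ implication holds) = true
[1.1.2.1.1] false AND true = false
[1.1.2.1] NOT false = true
[1.1.2] NOT true = false
[1.1] true OR false = true
[1] NOT true = false
[2.1] true OR false = true
[2.2.2] exactly-one(true, true) = false
[2.2] false OR false = false
[2] true → false = false
[root] false OR false = false
Overall: false → refused

Refused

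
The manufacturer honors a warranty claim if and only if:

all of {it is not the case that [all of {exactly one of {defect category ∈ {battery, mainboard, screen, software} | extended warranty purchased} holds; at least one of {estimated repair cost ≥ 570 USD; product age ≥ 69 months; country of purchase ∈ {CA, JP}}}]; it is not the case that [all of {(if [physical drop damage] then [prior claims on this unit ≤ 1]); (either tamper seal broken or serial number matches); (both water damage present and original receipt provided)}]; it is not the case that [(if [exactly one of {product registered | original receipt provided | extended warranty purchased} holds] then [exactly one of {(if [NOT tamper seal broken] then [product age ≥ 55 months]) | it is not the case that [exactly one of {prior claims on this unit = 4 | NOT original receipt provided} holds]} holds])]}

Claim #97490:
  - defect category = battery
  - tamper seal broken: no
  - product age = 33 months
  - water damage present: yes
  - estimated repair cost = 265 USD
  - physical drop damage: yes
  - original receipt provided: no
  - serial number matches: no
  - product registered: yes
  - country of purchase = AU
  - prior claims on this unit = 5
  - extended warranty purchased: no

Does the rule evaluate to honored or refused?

Atomic conditions:
  defect category ∈ {battery, mainboard, screen, software}: battery is in the set → true
  extended warranty purchased: no → false
  estimated repair cost ≥ 570 USD: 265 ≥ 570 is false
  product age ≥ 69 months: 33 ≥ 69 is false
  country of purchase ∈ {CA, JP}: AU is not in the set → false
  physical drop damage: yes → true
  prior claims on this unit ≤ 1: 5 ≤ 1 is false
  tamper seal broken: no → false
  serial number matches: no → false
  water damage present: yes → true
  original receipt provided: no → false
  product registered: yes → true
  NOT tamper seal broken: no → true
  product age ≥ 55 months: 33 ≥ 55 is false
  prior claims on this unit = 4: 5 == 4 is false
  NOT original receipt provided: no → true
Combine:
[1.1.1] exactly-one(true, false) = true
[1.1.2] false OR false OR false = false
[1.1] true AND false = false
[1] NOT false = true
[2.1.1] true → false = false
[2.1.2] false OR false = false
[2.1.3] true AND false = false
[2.1] false AND false AND false = false
[2] NOT false = true
[3.1.1] exactly-one(true, false, false) = true
[3.1.2.1] true → false = false
[3.1.2.2.1] exactly-one(false, true) = true
[3.1.2.2] NOT true = false
[3.1.2] exactly-one(false, false) = false
[3.1] true → false = false
[3] NOT false = true
[root] true AND true AND true = true
Overall: true → honored

Honored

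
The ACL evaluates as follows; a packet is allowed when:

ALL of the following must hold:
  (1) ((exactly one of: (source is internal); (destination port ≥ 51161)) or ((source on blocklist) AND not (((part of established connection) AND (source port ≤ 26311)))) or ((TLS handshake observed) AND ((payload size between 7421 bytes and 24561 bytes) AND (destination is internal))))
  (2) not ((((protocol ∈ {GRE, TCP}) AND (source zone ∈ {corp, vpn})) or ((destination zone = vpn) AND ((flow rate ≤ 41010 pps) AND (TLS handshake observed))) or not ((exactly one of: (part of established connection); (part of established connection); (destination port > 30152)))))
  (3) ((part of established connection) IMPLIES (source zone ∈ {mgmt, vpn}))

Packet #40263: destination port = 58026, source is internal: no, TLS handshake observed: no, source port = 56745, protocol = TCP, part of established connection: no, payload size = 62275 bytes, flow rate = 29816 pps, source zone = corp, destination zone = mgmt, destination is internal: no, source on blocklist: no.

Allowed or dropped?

Dropped

Atomic conditions:
  source is internal: no → false
  destination port ≥ 51161: 58026 ≥ 51161 is true
  source on blocklist: no → false
  part of established connection: no → false
  source port ≤ 26311: 56745 ≤ 26311 is false
  TLS handshake observed: no → false
  payload size between 7421 bytes and 24561 bytes: 62275 in [7421, 24561] is false
  destination is internal: no → false
  protocol ∈ {GRE, TCP}: TCP is in the set → true
  source zone ∈ {corp, vpn}: corp is in the set → true
  destination zone = vpn: mgmt == vpn is false
  flow rate ≤ 41010 pps: 29816 ≤ 41010 is true
  destination port > 30152: 58026 > 30152 is true
  source zone ∈ {mgmt, vpn}: corp is not in the set → false
Combine:
[1.1] exactly-one(false, true) = true
[1.2.2.1] false AND false = false
[1.2.2] NOT false = true
[1.2] false AND true = false
[1.3.2] false AND false = false
[1.3] false AND false = false
[1] true OR false OR false = true
[2.1.1] true AND true = true
[2.1.2.2] true AND false = false
[2.1.2] false AND false = false
[2.1.3.1] exactly-one(false, false, true) = true
[2.1.3] NOT true = false
[2.1] true OR false OR false = true
[2] NOT true = false
[3] false → false (antecedent false ⇒ implication holds) = true
[root] true AND false AND true = false
Overall: false → dropped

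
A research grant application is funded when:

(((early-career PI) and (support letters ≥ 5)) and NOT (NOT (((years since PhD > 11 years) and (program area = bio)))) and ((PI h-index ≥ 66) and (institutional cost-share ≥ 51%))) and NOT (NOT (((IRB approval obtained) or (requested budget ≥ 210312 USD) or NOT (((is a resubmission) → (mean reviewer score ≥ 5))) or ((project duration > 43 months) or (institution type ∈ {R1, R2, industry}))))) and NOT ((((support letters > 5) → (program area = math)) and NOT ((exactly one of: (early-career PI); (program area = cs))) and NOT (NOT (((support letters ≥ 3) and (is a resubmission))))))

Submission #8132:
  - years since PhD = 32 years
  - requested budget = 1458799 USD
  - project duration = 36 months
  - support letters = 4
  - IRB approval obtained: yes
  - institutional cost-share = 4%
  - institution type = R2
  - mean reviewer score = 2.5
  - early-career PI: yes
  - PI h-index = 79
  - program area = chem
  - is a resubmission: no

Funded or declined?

Atomic conditions:
  early-career PI: yes → true
  support letters ≥ 5: 4 ≥ 5 is false
  years since PhD > 11 years: 32 > 11 is true
  program area = bio: chem == bio is false
  PI h-index ≥ 66: 79 ≥ 66 is true
  institutional cost-share ≥ 51%: 4 ≥ 51 is false
  IRB approval obtained: yes → true
  requested budget ≥ 210312 USD: 1458799 ≥ 210312 is true
  is a resubmission: no → false
  mean reviewer score ≥ 5: 2.5 ≥ 5 is false
  project duration > 43 months: 36 > 43 is false
  institution type ∈ {R1, R2, industry}: R2 is in the set → true
  support letters > 5: 4 > 5 is false
  program area = math: chem == math is false
  program area = cs: chem == cs is false
  support letters ≥ 3: 4 ≥ 3 is true
Combine:
[1.1] true AND false = false
[1.2.1.1] true AND false = false
[1.2.1] NOT false = true
[1.2] NOT true = false
[1.3] true AND false = false
[1] false AND false AND false = false
[2.1.1.3.1] false → false (antecedent false ⇒ implication holds) = true
[2.1.1.3] NOT true = false
[2.1.1.4] false OR true = true
[2.1.1] true OR true OR false OR true = true
[2.1] NOT true = false
[2] NOT false = true
[3.1.1] false → false (antecedent false ⇒ implication holds) = true
[3.1.2.1] exactly-one(true, false) = true
[3.1.2] NOT true = false
[3.1.3.1.1] true AND false = false
[3.1.3.1] NOT false = true
[3.1.3] NOT true = false
[3.1] true AND false AND false = false
[3] NOT false = true
[root] false AND true AND true = false
Overall: false → declined

Declined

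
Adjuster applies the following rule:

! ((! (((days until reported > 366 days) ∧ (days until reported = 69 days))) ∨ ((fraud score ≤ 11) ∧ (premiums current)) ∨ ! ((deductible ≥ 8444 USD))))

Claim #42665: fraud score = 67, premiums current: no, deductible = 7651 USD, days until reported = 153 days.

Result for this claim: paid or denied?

Atomic conditions:
  days until reported > 366 days: 153 > 366 is false
  days until reported = 69 days: 153 == 69 is false
  fraud score ≤ 11: 67 ≤ 11 is false
  premiums current: no → false
  deductible ≥ 8444 USD: 7651 ≥ 8444 is false
Combine:
[1.1.1] false AND false = false
[1.1] NOT false = true
[1.2] false AND false = false
[1.3] NOT false = true
[1] true OR false OR true = true
[root] NOT true = false
Overall: false → denied

Denied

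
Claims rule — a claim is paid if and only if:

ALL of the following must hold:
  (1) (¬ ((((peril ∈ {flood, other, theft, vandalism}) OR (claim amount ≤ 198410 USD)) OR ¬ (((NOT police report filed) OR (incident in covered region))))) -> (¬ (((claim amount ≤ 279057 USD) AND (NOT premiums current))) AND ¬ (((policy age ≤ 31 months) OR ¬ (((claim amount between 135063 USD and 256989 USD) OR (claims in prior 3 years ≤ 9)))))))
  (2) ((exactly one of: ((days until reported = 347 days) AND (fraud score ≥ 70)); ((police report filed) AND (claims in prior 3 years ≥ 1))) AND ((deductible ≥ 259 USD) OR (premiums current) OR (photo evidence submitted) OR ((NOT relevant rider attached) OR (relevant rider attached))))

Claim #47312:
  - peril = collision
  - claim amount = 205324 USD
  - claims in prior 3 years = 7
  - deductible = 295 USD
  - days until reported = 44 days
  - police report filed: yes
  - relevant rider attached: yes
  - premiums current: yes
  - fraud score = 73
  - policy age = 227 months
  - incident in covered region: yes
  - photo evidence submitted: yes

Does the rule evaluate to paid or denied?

Paid

Atomic conditions:
  peril ∈ {flood, other, theft, vandalism}: collision is not in the set → false
  claim amount ≤ 198410 USD: 205324 ≤ 198410 is false
  NOT police report filed: yes → false
  incident in covered region: yes → true
  claim amount ≤ 279057 USD: 205324 ≤ 279057 is true
  NOT premiums current: yes → false
  policy age ≤ 31 months: 227 ≤ 31 is false
  claim amount between 135063 USD and 256989 USD: 205324 in [135063, 256989] is true
  claims in prior 3 years ≤ 9: 7 ≤ 9 is true
  days until reported = 347 days: 44 == 347 is false
  fraud score ≥ 70: 73 ≥ 70 is true
  police report filed: yes → true
  claims in prior 3 years ≥ 1: 7 ≥ 1 is true
  deductible ≥ 259 USD: 295 ≥ 259 is true
  premiums current: yes → true
  photo evidence submitted: yes → true
  NOT relevant rider attached: yes → false
  relevant rider attached: yes → true
Combine:
[1.1.1.1] false OR false = false
[1.1.1.2.1] false OR true = true
[1.1.1.2] NOT true = false
[1.1.1] false OR false = false
[1.1] NOT false = true
[1.2.1.1] true AND false = false
[1.2.1] NOT false = true
[1.2.2.1.2.1] true OR true = true
[1.2.2.1.2] NOT true = false
[1.2.2.1] false OR false = false
[1.2.2] NOT false = true
[1.2] true AND true = true
[1] true → true = true
[2.1.1] false AND true = false
[2.1.2] true AND true = true
[2.1] exactly-one(false, true) = true
[2.2.4] false OR true = true
[2.2] true OR true OR true OR true = true
[2] true AND true = true
[root] true AND true = true
Overall: true → paid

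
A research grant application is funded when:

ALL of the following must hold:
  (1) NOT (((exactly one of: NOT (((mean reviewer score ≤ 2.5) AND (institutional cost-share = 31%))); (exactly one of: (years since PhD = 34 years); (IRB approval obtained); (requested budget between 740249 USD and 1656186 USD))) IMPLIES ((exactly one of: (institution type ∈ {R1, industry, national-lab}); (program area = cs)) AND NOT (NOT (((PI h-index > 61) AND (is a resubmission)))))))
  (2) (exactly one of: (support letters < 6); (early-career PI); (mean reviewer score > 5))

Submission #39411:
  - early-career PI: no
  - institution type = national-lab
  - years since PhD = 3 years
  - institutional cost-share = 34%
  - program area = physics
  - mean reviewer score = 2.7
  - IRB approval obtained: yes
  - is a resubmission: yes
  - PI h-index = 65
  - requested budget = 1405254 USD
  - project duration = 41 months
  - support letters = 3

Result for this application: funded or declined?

Atomic conditions:
  mean reviewer score ≤ 2.5: 2.7 ≤ 2.5 is false
  institutional cost-share = 31%: 34 == 31 is false
  years since PhD = 34 years: 3 == 34 is false
  IRB approval obtained: yes → true
  requested budget between 740249 USD and 1656186 USD: 1405254 in [740249, 1656186] is true
  institution type ∈ {R1, industry, national-lab}: national-lab is in the set → true
  program area = cs: physics == cs is false
  PI h-index > 61: 65 > 61 is true
  is a resubmission: yes → true
  support letters < 6: 3 < 6 is true
  early-career PI: no → false
  mean reviewer score > 5: 2.7 > 5 is false
Combine:
[1.1.1.1.1] false AND false = false
[1.1.1.1] NOT false = true
[1.1.1.2] exactly-one(false, true, true) = false
[1.1.1] exactly-one(true, false) = true
[1.1.2.1] exactly-one(true, false) = true
[1.1.2.2.1.1] true AND true = true
[1.1.2.2.1] NOT true = false
[1.1.2.2] NOT false = true
[1.1.2] true AND true = true
[1.1] true → true = true
[1] NOT true = false
[2] exactly-one(true, false, false) = true
[root] false AND true = false
Overall: false → declined

Declined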